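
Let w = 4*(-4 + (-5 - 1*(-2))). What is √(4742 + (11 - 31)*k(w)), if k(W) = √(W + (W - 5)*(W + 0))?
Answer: √(4742 - 160*√14) ≈ 64.369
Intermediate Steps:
w = -28 (w = 4*(-4 + (-5 + 2)) = 4*(-4 - 3) = 4*(-7) = -28)
k(W) = √(W + W*(-5 + W)) (k(W) = √(W + (-5 + W)*W) = √(W + W*(-5 + W)))
√(4742 + (11 - 31)*k(w)) = √(4742 + (11 - 31)*√(-28*(-4 - 28))) = √(4742 - 20*8*√14) = √(4742 - 160*√14)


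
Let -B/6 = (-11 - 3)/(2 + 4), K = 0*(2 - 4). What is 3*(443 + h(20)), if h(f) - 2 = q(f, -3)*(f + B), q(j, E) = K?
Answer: 1335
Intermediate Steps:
K = 0 (K = 0*(-2) = 0)
q(j, E) = 0
B = 14 (B = -6*(-11 - 3)/(2 + 4) = -(-84)/6 = -6*(-7/3) = 14)
h(f) = 2 (h(f) = 2 + 0*(f + 14) = 2 + 0*(14 + f) = 2 + 0 = 2)
3*(443 + h(20)) = 3*(443 + 2) = 3*445 = 1335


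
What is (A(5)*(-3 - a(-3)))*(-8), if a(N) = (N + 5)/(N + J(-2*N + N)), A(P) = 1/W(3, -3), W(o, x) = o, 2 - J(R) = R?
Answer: 20/3 ≈ 6.6667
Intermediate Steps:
J(R) = 2 - R
A(P) = 1/3
a(N) = (5 + N)/(2 + 2*N) (a(N) = (N + 5)/(N + (2 - (-2*N + N))) = (5 + N)/(N + (2 - (-1)*N)) = (5 + N)/(N + (2 + N)) = (5 + N)/(2 + 2*N))
(A(5)*(-3 - a(-3)))*(-8) = ((-3 - (5 - 3)/(2*(1 - 3)))/3)*(-8) = ((-3 - 2/(2*(-2)))/3)*(-8) = ((-3 - (-1)*2/(2*2))/3)*(-8) = ((-3 - 1*(-1/2))/3)*(-8) = ((-3 + 1/2)/3)*(-8) = ((1/3)*(-5/2))*(-8) = -5/6*(-8) = 20/3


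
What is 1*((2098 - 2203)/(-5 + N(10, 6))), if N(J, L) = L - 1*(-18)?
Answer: -105/19 ≈ -5.5263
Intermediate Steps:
N(J, L) = 18 + L (N(J, L) = L + 18 = 18 + L)
1*((2098 - 2203)/(-5 + N(10, 6))) = 1*((2098 - 2203)/(-5 + (18 + 6))) = 1*(-105/(-5 + 24)) = 1*(-105/19) = -105/19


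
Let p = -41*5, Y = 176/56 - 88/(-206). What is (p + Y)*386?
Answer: -56059166/721 ≈ -77752.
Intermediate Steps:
Y = 2574/721 (Y = 176*(1/56) - 88*(-1/206) = 22/7 + 44/103 = 2574/721 ≈ 3.5700)
p = -205
(p + Y)*386 = (-205 + 2574/721)*386 = -145231/721*386 = -56059166/721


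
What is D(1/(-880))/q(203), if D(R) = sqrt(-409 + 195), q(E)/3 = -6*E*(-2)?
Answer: I*sqrt(214)/7308 ≈ 0.0020017*I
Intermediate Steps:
q(E) = 36*E (q(E) = 3*(-6*E*(-2)) = 3*(12*E) = 36*E)
D(R) = I*sqrt(214) (D(R) = sqrt(-214) = I*sqrt(214))
D(1/(-880))/q(203) = (I*sqrt(214))/((36*203)) = (I*sqrt(214))/7308 = (I*sqrt(214))*(1/7308) = I*sqrt(214)/7308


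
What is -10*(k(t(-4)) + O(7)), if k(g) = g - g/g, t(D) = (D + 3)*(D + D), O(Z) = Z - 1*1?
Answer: -130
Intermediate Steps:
O(Z) = -1 + Z (O(Z) = Z - 1 = -1 + Z)
t(D) = 2*D*(3 + D) (t(D) = (3 + D)*(2*D) = 2*D*(3 + D))
k(g) = -1 + g (k(g) = g - 1*1 = g - 1 = -1 + g)
-10*(k(t(-4)) + O(7)) = -10*((-1 + 2*(-4)*(3 - 4)) + (-1 + 7)) = -10*((-1 + 2*(-4)*(-1)) + 6) = -10*((-1 + 8) + 6) = -10*(7 + 6) = -10*13 = -130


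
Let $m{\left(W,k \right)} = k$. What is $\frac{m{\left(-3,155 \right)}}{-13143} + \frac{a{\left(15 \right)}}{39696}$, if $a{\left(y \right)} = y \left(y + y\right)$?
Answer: $- \frac{39755}{86954088} \approx -0.0004572$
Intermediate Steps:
$a{\left(y \right)} = 2 y^{2}$ ($a{\left(y \right)} = y 2 y = 2 y^{2}$)
$\frac{m{\left(-3,155 \right)}}{-13143} + \frac{a{\left(15 \right)}}{39696} = \frac{155}{-13143} + \frac{2 \cdot 15^{2}}{39696} = 155 \left(- \frac{1}{13143}\right) + 2 \cdot 225 \cdot \frac{1}{39696} = - \frac{155}{13143} + 450 \cdot \frac{1}{39696} = - \frac{155}{13143} + \frac{75}{6616} = - \frac{39755}{86954088}$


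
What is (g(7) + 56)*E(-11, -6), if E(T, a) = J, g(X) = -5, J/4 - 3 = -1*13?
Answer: -2040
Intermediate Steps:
J = -40 (J = 12 + 4*(-1*13) = 12 + 4*(-13) = 12 - 52 = -40)
E(T, a) = -40
(g(7) + 56)*E(-11, -6) = (-5 + 56)*(-40) = 51*(-40) = -2040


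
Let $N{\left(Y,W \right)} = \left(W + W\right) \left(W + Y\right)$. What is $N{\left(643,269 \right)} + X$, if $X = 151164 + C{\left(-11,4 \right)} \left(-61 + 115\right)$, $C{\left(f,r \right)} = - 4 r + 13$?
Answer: $641658$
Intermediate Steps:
$C{\left(f,r \right)} = 13 - 4 r$
$N{\left(Y,W \right)} = 2 W \left(W + Y\right)$
$X = 151002$ ($X = 151164 + \left(13 - 16\right) \left(-61 + 115\right) = 151164 + \left(13 - 16\right) 54 = 151164 - 162 = 151002$)
$N{\left(643,269 \right)} + X = 2 \cdot 269 \left(269 + 643\right) + 151002 = 2 \cdot 269 \cdot 912 + 151002 = 490656 + 151002 = 641658$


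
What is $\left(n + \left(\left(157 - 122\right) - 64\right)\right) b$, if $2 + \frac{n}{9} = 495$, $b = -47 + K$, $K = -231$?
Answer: $-1225424$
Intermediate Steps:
$b = -278$ ($b = -47 - 231 = -278$)
$n = 4437$ ($n = -18 + 9 \cdot 495 = -18 + 4455 = 4437$)
$\left(n + \left(\left(157 - 122\right) - 64\right)\right) b = \left(4437 + \left(\left(157 - 122\right) - 64\right)\right) \left(-278\right) = \left(4437 + \left(35 - 64\right)\right) \left(-278\right) = \left(4437 - 29\right) \left(-278\right) = 4408 \left(-278\right) = -1225424$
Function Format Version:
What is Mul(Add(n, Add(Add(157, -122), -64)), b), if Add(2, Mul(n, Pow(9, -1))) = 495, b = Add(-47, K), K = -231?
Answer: -1225424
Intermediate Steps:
b = -278 (b = Add(-47, -231) = -278)
n = 4437 (n = Add(-18, Mul(9, 495)) = Add(-18, 4455) = 4437)
Mul(Add(n, Add(Add(157, -122), -64)), b) = Mul(Add(4437, Add(Add(157, -122), -64)), -278) = Mul(Add(4437, Add(35, -64)), -278) = Mul(Add(4437, -29), -278) = Mul(4408, -278) = -1225424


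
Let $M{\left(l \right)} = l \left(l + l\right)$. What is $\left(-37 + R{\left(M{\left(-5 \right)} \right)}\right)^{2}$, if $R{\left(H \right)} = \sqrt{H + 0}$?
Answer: $1419 - 370 \sqrt{2} \approx 895.74$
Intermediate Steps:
$M{\left(l \right)} = 2 l^{2}$ ($M{\left(l \right)} = l 2 l = 2 l^{2}$)
$R{\left(H \right)} = \sqrt{H}$
$\left(-37 + R{\left(M{\left(-5 \right)} \right)}\right)^{2} = \left(-37 + \sqrt{2 \left(-5\right)^{2}}\right)^{2} = \left(-37 + \sqrt{2 \cdot 25}\right)^{2} = \left(-37 + \sqrt{50}\right)^{2} = \left(-37 + 5 \sqrt{2}\right)^{2}$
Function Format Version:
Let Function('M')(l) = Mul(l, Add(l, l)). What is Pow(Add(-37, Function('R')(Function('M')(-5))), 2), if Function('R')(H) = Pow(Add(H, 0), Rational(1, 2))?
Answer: Add(1419, Mul(-370, Pow(2, Rational(1, 2)))) ≈ 895.74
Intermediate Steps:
Function('M')(l) = Mul(2, Pow(l, 2)) (Function('M')(l) = Mul(l, Mul(2, l)) = Mul(2, Pow(l, 2)))
Function('R')(H) = Pow(H, Rational(1, 2))
Pow(Add(-37, Function('R')(Function('M')(-5))), 2) = Pow(Add(-37, Pow(Mul(2, Pow(-5, 2)), Rational(1, 2))), 2) = Pow(Add(-37, Pow(Mul(2, 25), Rational(1, 2))), 2) = Pow(Add(-37, Pow(50, Rational(1, 2))), 2) = Pow(Add(-37, Mul(5, Pow(2, Rational(1, 2)))), 2)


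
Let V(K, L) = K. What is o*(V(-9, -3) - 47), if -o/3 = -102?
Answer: -17136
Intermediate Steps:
o = 306 (o = -3*(-102) = 306)
o*(V(-9, -3) - 47) = 306*(-9 - 47) = 306*(-56) = -17136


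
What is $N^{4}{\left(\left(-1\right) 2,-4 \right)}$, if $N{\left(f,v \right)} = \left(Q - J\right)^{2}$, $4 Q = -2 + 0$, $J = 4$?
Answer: $\frac{43046721}{256} \approx 1.6815 \cdot 10^{5}$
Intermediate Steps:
$Q = - \frac{1}{2}$ ($Q = \frac{-2 + 0}{4} = \frac{1}{4} \left(-2\right) = - \frac{1}{2} \approx -0.5$)
$N{\left(f,v \right)} = \frac{81}{4}$ ($N{\left(f,v \right)} = \left(- \frac{1}{2} - 4\right)^{2} = \left(- \frac{9}{2}\right)^{2} = \frac{81}{4}$)
$N^{4}{\left(\left(-1\right) 2,-4 \right)} = \left(\frac{81}{4}\right)^{4} = \frac{43046721}{256}$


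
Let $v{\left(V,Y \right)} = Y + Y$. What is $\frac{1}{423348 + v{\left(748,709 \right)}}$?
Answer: $\frac{1}{424766} \approx 2.3542 \cdot 10^{-6}$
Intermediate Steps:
$v{\left(V,Y \right)} = 2 Y$
$\frac{1}{423348 + v{\left(748,709 \right)}} = \frac{1}{423348 + 2 \cdot 709} = \frac{1}{423348 + 1418} = \frac{1}{424766}$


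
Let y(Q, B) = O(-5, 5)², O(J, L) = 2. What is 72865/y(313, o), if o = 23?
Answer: 72865/4 ≈ 18216.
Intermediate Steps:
y(Q, B) = 4 (y(Q, B) = 2² = 4)
72865/y(313, o) = 72865/4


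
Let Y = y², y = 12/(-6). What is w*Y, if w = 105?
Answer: 420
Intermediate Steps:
y = -2 (y = 12*(-⅙) = -2)
Y = 4 (Y = (-2)² = 4)
w*Y = 105*4 = 420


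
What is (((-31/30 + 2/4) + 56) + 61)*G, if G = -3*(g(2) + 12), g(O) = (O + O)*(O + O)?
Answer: -48916/5 ≈ -9783.2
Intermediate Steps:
g(O) = 4*O² (g(O) = (2*O)*(2*O) = 4*O²)
G = -84 (G = -3*(4*2² + 12) = -3*(4*4 + 12) = -3*(16 + 12) = -3*28 = -84)
(((-31/30 + 2/4) + 56) + 61)*G = (((-31/30 + 2/4) + 56) + 61)*(-84) = (((-31*1/30 + 2*(¼)) + 56) + 61)*(-84) = (((-31/30 + ½) + 56) + 61)*(-84) = ((-8/15 + 56) + 61)*(-84) = (832/15 + 61)*(-84) = (1747/15)*(-84) = -48916/5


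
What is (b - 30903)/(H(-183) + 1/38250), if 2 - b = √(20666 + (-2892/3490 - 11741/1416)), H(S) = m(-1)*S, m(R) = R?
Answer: -1181963250/6999751 - 1275*√9057702966870/4885826198 ≈ -169.64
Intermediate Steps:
H(S) = -S
b = 2 - √9057702966870/20940 (b = 2 - √(20666 + (-2892/3490 - 11741/1416)) = 2 - √(20666 + (-2892*1/3490 - 11741*1/1416)) = 2 - √(20666 + (-1446/1745 - 199/24)) = 2 - √(20666 - 381959/41880) = 2 - √(865110121/41880) = 2 - √9057702966870/20940 ≈ -141.73)
(b - 30903)/(H(-183) + 1/38250) = ((2 - √9057702966870/20940) - 30903)/(-1*(-183) + 1/38250) = (-30901 - √9057702966870/20940)/(183 + 1/38250) = (-30901 - √9057702966870/20940)/(6999751/38250) = (-30901 - √9057702966870/20940)*(38250/6999751) = -1181963250/6999751 - 1275*√9057702966870/4885826198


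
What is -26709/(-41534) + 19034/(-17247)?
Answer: -329908033/716336898 ≈ -0.46055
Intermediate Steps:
-26709/(-41534) + 19034/(-17247) = -26709*(-1/41534) + 19034*(-1/17247) = 26709/41534 - 19034/17247 = -329908033/716336898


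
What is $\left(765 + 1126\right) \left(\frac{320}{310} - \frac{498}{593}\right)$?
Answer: $\frac{215818}{593} \approx 363.94$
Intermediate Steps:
$\left(765 + 1126\right) \left(\frac{320}{310} - \frac{498}{593}\right) = 1891 \left(320 \cdot \frac{1}{310} - \frac{498}{593}\right) = 1891 \left(\frac{32}{31} - \frac{498}{593}\right) = 1891 \cdot \frac{3538}{18383} = \frac{215818}{593}$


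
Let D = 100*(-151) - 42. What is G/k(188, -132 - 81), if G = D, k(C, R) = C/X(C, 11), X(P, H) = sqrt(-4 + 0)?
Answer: -7571*I/47 ≈ -161.09*I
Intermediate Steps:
X(P, H) = 2*I (X(P, H) = sqrt(-4) = 2*I)
D = -15142 (D = -15100 - 42 = -15142)
k(C, R) = -I*C/2 (k(C, R) = C/((2*I)) = C*(-I/2) = -I*C/2)
G = -15142
G/k(188, -132 - 81) = -15142*I/94 = -7571*I/47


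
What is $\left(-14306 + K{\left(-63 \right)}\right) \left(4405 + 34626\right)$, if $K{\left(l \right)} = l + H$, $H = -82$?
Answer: $-564036981$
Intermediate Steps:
$K{\left(l \right)} = -82 + l$ ($K{\left(l \right)} = l - 82 = -82 + l$)
$\left(-14306 + K{\left(-63 \right)}\right) \left(4405 + 34626\right) = \left(-14306 - 145\right) \left(4405 + 34626\right) = \left(-14306 - 145\right) 39031 = \left(-14451\right) 39031 = -564036981$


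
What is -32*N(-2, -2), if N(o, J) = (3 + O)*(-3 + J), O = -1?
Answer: 320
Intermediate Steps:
N(o, J) = -6 + 2*J (N(o, J) = (3 - 1)*(-3 + J) = 2*(-3 + J) = -6 + 2*J)
-32*N(-2, -2) = -32*(-6 + 2*(-2)) = -32*(-6 - 4) = -32*(-10) = 320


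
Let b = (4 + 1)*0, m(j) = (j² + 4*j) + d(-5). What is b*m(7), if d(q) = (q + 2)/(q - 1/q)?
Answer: 0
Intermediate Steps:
d(q) = (2 + q)/(q - 1/q)
m(j) = 5/8 + j² + 4*j (m(j) = (j² + 4*j) - 5*(2 - 5)/(-1 + (-5)²) = (j² + 4*j) - 5*(-3)/(-1 + 25) = (j² + 4*j) - 5*(-3)/24 = (j² + 4*j) - 5*1/24*(-3) = (j² + 4*j) + 5/8 = 5/8 + j² + 4*j)
b = 0 (b = 5*0 = 0)
b*m(7) = 0*(5/8 + 7² + 4*7) = 0*(5/8 + 49 + 28) = 0*(621/8) = 0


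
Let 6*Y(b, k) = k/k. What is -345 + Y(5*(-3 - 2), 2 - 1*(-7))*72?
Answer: -333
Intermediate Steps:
Y(b, k) = 1/6 (Y(b, k) = (k/k)/6 = (1/6)*1 = 1/6)
-345 + Y(5*(-3 - 2), 2 - 1*(-7))*72 = -345 + (1/6)*72 = -345 + 12 = -333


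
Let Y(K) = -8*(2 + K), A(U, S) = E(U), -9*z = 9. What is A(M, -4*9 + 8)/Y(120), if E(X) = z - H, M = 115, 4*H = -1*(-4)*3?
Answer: 1/244 ≈ 0.0040984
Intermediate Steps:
z = -1 (z = -⅑*9 = -1)
H = 3 (H = (-1*(-4)*3)/4 = (4*3)/4 = (¼)*12 = 3)
E(X) = -4 (E(X) = -1 - 1*3 = -1 - 3 = -4)
A(U, S) = -4
Y(K) = -16 - 8*K
A(M, -4*9 + 8)/Y(120) = -4/(-16 - 8*120) = -4/(-16 - 960) = -4/(-976) = -4*(-1/976) = 1/244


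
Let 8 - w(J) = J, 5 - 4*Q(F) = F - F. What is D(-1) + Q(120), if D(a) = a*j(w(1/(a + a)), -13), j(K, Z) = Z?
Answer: 57/4 ≈ 14.250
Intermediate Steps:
Q(F) = 5/4 (Q(F) = 5/4 - (F - F)/4 = 5/4 - ¼*0 = 5/4 + 0 = 5/4)
w(J) = 8 - J
D(a) = -13*a (D(a) = a*(-13) = -13*a)
D(-1) + Q(120) = -13*(-1) + 5/4 = 13 + 5/4 = 57/4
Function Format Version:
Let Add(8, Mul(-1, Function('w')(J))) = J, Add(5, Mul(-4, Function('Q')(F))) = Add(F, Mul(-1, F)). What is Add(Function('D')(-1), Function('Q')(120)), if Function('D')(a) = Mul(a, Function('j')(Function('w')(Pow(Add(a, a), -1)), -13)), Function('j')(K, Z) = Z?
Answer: Rational(57, 4) ≈ 14.250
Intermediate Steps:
Function('Q')(F) = Rational(5, 4) (Function('Q')(F) = Add(Rational(5, 4), Mul(Rational(-1, 4), Add(F, Mul(-1, F)))) = Add(Rational(5, 4), Mul(Rational(-1, 4), 0)) = Add(Rational(5, 4), 0) = Rational(5, 4))
Function('w')(J) = Add(8, Mul(-1, J))
Function('D')(a) = Mul(-13, a) (Function('D')(a) = Mul(a, -13) = Mul(-13, a))
Add(Function('D')(-1), Function('Q')(120)) = Add(Mul(-13, -1), Rational(5, 4)) = Add(13, Rational(5, 4)) = Rational(57, 4)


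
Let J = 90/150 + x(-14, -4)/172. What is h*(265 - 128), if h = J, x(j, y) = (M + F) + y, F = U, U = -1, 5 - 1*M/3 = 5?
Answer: 67267/860 ≈ 78.217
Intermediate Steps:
M = 0 (M = 15 - 3*5 = 15 - 15 = 0)
F = -1
x(j, y) = -1 + y (x(j, y) = (0 - 1) + y = -1 + y)
J = 491/860 (J = 90/150 + (-1 - 4)/172 = 90*(1/150) - 5*1/172 = ⅗ - 5/172 = 491/860 ≈ 0.57093)
h = 491/860 ≈ 0.57093
h*(265 - 128) = 491*(265 - 128)/860 = (491/860)*137 = 67267/860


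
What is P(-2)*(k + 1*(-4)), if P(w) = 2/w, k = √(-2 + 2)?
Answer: 4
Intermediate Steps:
k = 0 (k = √0 = 0)
P(-2)*(k + 1*(-4)) = (2/(-2))*(0 + 1*(-4)) = (2*(-½))*(0 - 4) = -1*(-4) = 4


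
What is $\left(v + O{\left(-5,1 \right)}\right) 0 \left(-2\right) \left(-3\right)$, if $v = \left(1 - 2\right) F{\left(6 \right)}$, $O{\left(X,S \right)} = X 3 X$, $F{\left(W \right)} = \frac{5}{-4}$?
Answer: $0$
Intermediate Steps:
$F{\left(W \right)} = - \frac{5}{4}$ ($F{\left(W \right)} = 5 \left(- \frac{1}{4}\right) = - \frac{5}{4}$)
$O{\left(X,S \right)} = 3 X^{2}$ ($O{\left(X,S \right)} = 3 X X = 3 X^{2}$)
$v = \frac{5}{4}$ ($v = \left(1 - 2\right) \left(- \frac{5}{4}\right) = \left(-1\right) \left(- \frac{5}{4}\right) = \frac{5}{4} \approx 1.25$)
$\left(v + O{\left(-5,1 \right)}\right) 0 \left(-2\right) \left(-3\right) = \left(\frac{5}{4} + 3 \left(-5\right)^{2}\right) 0 \left(-2\right) \left(-3\right) = \left(\frac{5}{4} + 3 \cdot 25\right) 0 \left(-3\right) = \left(\frac{5}{4} + 75\right) 0 = \frac{305}{4} \cdot 0 = 0$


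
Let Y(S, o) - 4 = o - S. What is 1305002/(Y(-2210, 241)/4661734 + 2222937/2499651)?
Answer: 1994858627439916/1360209581 ≈ 1.4666e+6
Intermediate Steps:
Y(S, o) = 4 + o - S (Y(S, o) = 4 + (o - S) = 4 + o - S)
1305002/(Y(-2210, 241)/4661734 + 2222937/2499651) = 1305002/((4 + 241 - 1*(-2210))/4661734 + 2222937/2499651) = 1305002/((4 + 241 + 2210)*(1/4661734) + 2222937*(1/2499651)) = 1305002/(2455*(1/4661734) + 246993/277739) = 1305002/(2455/4661734 + 246993/277739) = 1305002/(1360209581/1528624958) = 1305002*(1528624958/1360209581) = 1994858627439916/1360209581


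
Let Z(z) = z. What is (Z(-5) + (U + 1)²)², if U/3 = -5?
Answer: 36481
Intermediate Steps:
U = -15 (U = 3*(-5) = -15)
(Z(-5) + (U + 1)²)² = (-5 + (-15 + 1)²)² = (-5 + (-14)²)² = (-5 + 196)² = 191² = 36481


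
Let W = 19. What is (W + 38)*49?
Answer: 2793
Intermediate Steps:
(W + 38)*49 = (19 + 38)*49 = 57*49 = 2793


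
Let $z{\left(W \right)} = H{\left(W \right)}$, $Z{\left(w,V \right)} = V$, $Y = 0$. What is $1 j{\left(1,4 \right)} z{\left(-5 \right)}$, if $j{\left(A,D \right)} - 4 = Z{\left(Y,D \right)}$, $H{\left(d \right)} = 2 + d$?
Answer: $-24$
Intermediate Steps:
$z{\left(W \right)} = 2 + W$
$j{\left(A,D \right)} = 4 + D$
$1 j{\left(1,4 \right)} z{\left(-5 \right)} = 1 \left(4 + 4\right) \left(2 - 5\right) = 1 \cdot 8 \left(-3\right) = 8 \left(-3\right) = -24$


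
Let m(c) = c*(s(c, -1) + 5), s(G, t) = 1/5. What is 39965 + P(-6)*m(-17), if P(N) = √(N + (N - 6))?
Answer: 39965 - 1326*I*√2/5 ≈ 39965.0 - 375.05*I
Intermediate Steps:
s(G, t) = ⅕
P(N) = √(-6 + 2*N) (P(N) = √(N + (-6 + N)) = √(-6 + 2*N))
m(c) = 26*c/5 (m(c) = c*(⅕ + 5) = c*(26/5) = 26*c/5)
39965 + P(-6)*m(-17) = 39965 + √(-6 + 2*(-6))*((26/5)*(-17)) = 39965 + √(-6 - 12)*(-442/5) = 39965 + √(-18)*(-442/5) = 39965 + (3*I*√2)*(-442/5) = 39965 - 1326*I*√2/5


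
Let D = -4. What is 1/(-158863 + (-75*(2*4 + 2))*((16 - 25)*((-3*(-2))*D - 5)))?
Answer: -1/354613 ≈ -2.8200e-6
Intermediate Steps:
1/(-158863 + (-75*(2*4 + 2))*((16 - 25)*((-3*(-2))*D - 5))) = 1/(-158863 + (-75*(2*4 + 2))*((16 - 25)*(-3*(-2)*(-4) - 5))) = 1/(-158863 + (-75*(8 + 2))*(-9*(6*(-4) - 5))) = 1/(-158863 + (-75*10)*(-9*(-24 - 5))) = 1/(-158863 - (-6750)*(-29)) = 1/(-158863 - 750*261) = 1/(-158863 - 195750) = 1/(-354613) = -1/354613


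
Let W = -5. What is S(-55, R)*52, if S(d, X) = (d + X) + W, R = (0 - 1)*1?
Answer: -3172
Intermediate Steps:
R = -1 (R = -1*1 = -1)
S(d, X) = -5 + X + d (S(d, X) = (d + X) - 5 = (X + d) - 5 = -5 + X + d)
S(-55, R)*52 = (-5 - 1 - 55)*52 = -61*52 = -3172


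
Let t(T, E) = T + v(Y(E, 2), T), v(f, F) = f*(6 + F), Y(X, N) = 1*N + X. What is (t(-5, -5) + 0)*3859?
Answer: -30872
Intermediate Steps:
Y(X, N) = N + X
t(T, E) = T + (2 + E)*(6 + T)
(t(-5, -5) + 0)*3859 = ((-5 + (2 - 5)*(6 - 5)) + 0)*3859 = ((-5 - 3*1) + 0)*3859 = ((-5 - 3) + 0)*3859 = (-8 + 0)*3859 = -8*3859 = -30872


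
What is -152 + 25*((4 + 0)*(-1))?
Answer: -252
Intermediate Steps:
-152 + 25*((4 + 0)*(-1)) = -152 + 25*(4*(-1)) = -152 + 25*(-4) = -152 - 100 = -252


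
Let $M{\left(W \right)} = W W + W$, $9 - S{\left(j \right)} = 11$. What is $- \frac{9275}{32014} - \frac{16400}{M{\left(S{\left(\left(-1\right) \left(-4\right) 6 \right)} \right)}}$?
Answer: $- \frac{262524075}{32014} \approx -8200.3$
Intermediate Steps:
$S{\left(j \right)} = -2$ ($S{\left(j \right)} = 9 - 11 = -2$)
$M{\left(W \right)} = W + W^{2}$ ($M{\left(W \right)} = W^{2} + W = W + W^{2}$)
$- \frac{9275}{32014} - \frac{16400}{M{\left(S{\left(\left(-1\right) \left(-4\right) 6 \right)} \right)}} = - \frac{9275}{32014} - \frac{16400}{\left(-2\right) \left(1 - 2\right)} = \left(-9275\right) \frac{1}{32014} - \frac{16400}{\left(-2\right) \left(-1\right)} = - \frac{9275}{32014} - \frac{16400}{2} = - \frac{9275}{32014} - 8200 = - \frac{262524075}{32014}$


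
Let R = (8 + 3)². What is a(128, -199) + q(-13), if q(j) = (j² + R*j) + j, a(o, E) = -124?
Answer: -1541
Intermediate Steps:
R = 121 (R = 11² = 121)
q(j) = j² + 122*j (q(j) = (j² + 121*j) + j = j² + 122*j)
a(128, -199) + q(-13) = -124 - 13*(122 - 13) = -124 - 13*109 = -124 - 1417 = -1541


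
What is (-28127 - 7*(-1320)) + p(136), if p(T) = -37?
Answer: -18924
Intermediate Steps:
(-28127 - 7*(-1320)) + p(136) = (-28127 - 7*(-1320)) - 37 = (-28127 + 9240) - 37 = -18887 - 37 = -18924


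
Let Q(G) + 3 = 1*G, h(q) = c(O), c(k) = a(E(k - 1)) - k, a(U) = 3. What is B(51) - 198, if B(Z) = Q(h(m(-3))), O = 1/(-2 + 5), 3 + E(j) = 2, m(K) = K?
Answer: -595/3 ≈ -198.33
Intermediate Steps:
E(j) = -1 (E(j) = -3 + 2 = -1)
O = 1/3 ≈ 0.33333
c(k) = 3 - k
h(q) = 8/3 (h(q) = 3 - 1*1/3 = 3 - 1/3 = 8/3)
Q(G) = -3 + G (Q(G) = -3 + 1*G = -3 + G)
B(Z) = -1/3 (B(Z) = -3 + 8/3 = -1/3)
B(51) - 198 = -1/3 - 198 = -595/3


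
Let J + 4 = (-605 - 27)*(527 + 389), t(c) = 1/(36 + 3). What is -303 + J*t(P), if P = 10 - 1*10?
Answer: -15147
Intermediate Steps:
P = 0 (P = 10 - 10 = 0)
t(c) = 1/39
J = -578916 (J = -4 + (-605 - 27)*(527 + 389) = -4 - 632*916 = -4 - 578912 = -578916)
-303 + J*t(P) = -303 - 578916*1/39 = -303 - 14844 = -15147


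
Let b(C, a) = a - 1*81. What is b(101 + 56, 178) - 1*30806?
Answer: -30709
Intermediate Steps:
b(C, a) = -81 + a (b(C, a) = a - 81 = -81 + a)
b(101 + 56, 178) - 1*30806 = (-81 + 178) - 1*30806 = 97 - 30806 = -30709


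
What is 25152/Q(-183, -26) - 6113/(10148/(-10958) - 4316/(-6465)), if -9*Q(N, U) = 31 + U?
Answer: -989970490653/45780230 ≈ -21624.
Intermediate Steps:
Q(N, U) = -31/9 - U/9 (Q(N, U) = -(31 + U)/9 = -31/9 - U/9)
25152/Q(-183, -26) - 6113/(10148/(-10958) - 4316/(-6465)) = 25152/(-31/9 - 1/9*(-26)) - 6113/(10148/(-10958) - 4316/(-6465)) = 25152/(-31/9 + 26/9) - 6113/(10148*(-1/10958) - 4316*(-1/6465)) = 25152/(-5/9) - 6113/(-5074/5479 + 4316/6465) = 25152*(-9/5) - 6113/(-9156046/35421735) = -226368/5 - 6113*(-35421735/9156046) = -226368/5 + 216533066055/9156046 = -989970490653/45780230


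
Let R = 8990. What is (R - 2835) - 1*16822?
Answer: -10667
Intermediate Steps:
(R - 2835) - 1*16822 = (8990 - 2835) - 1*16822 = 6155 - 16822 = -10667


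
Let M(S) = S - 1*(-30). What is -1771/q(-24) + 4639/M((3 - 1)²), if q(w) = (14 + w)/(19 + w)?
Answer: -12734/17 ≈ -749.06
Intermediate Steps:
M(S) = 30 + S (M(S) = S + 30 = 30 + S)
q(w) = (14 + w)/(19 + w)
-1771/q(-24) + 4639/M((3 - 1)²) = -1771*(19 - 24)/(14 - 24) + 4639/(30 + (3 - 1)²) = -1771/(-10/(-5)) + 4639/(30 + 2²) = -1771/((-⅕*(-10))) + 4639/(30 + 4) = -1771/2 + 4639/34 = -12734/17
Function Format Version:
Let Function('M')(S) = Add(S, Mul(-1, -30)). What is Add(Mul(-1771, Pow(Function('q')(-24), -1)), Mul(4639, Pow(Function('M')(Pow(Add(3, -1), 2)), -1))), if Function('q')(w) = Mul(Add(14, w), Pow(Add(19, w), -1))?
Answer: Rational(-12734, 17) ≈ -749.06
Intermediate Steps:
Function('M')(S) = Add(30, S) (Function('M')(S) = Add(S, 30) = Add(30, S))
Function('q')(w) = Mul(Pow(Add(19, w), -1), Add(14, w))
Add(Mul(-1771, Pow(Function('q')(-24), -1)), Mul(4639, Pow(Function('M')(Pow(Add(3, -1), 2)), -1))) = Add(Mul(-1771, Pow(Mul(Pow(Add(19, -24), -1), Add(14, -24)), -1)), Mul(4639, Pow(Add(30, Pow(Add(3, -1), 2)), -1))) = Add(Mul(-1771, Pow(Mul(Pow(-5, -1), -10), -1)), Mul(4639, Pow(Add(30, Pow(2, 2)), -1))) = Add(Mul(-1771, Pow(Mul(Rational(-1, 5), -10), -1)), Mul(4639, Pow(Add(30, 4), -1))) = Add(Mul(-1771, Pow(2, -1)), Mul(4639, Pow(34, -1))) = Add(Mul(-1771, Rational(1, 2)), Mul(4639, Rational(1, 34))) = Add(Rational(-1771, 2), Rational(4639, 34)) = Rational(-12734, 17)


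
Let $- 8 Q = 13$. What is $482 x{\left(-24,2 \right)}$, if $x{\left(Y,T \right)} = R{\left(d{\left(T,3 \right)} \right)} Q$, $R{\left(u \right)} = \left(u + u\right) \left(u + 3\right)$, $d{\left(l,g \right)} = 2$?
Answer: $-15665$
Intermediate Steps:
$R{\left(u \right)} = 2 u \left(3 + u\right)$
$Q = - \frac{13}{8}$ ($Q = \left(- \frac{1}{8}\right) 13 = - \frac{13}{8} \approx -1.625$)
$x{\left(Y,T \right)} = - \frac{65}{2}$ ($x{\left(Y,T \right)} = 2 \cdot 2 \left(3 + 2\right) \left(- \frac{13}{8}\right) = 2 \cdot 2 \cdot 5 \left(- \frac{13}{8}\right) = 20 \left(- \frac{13}{8}\right) = - \frac{65}{2}$)
$482 x{\left(-24,2 \right)} = 482 \left(- \frac{65}{2}\right) = -15665$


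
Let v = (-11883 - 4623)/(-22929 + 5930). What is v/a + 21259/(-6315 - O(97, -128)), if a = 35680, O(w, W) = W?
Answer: -6446999198129/1876282983920 ≈ -3.4360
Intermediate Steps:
v = 16506/16999 (v = -16506/(-16999) = -16506*(-1/16999) = 16506/16999 ≈ 0.97100)
v/a + 21259/(-6315 - O(97, -128)) = (16506/16999)/35680 + 21259/(-6315 - 1*(-128)) = (16506/16999)*(1/35680) + 21259/(-6315 + 128) = 8253/303262160 + 21259/(-6187) = 8253/303262160 + 21259*(-1/6187) = 8253/303262160 - 21259/6187 = -6446999198129/1876282983920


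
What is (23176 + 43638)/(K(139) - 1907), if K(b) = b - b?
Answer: -66814/1907 ≈ -35.036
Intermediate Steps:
K(b) = 0
(23176 + 43638)/(K(139) - 1907) = (23176 + 43638)/(0 - 1907) = 66814/(-1907) = 66814*(-1/1907) = -66814/1907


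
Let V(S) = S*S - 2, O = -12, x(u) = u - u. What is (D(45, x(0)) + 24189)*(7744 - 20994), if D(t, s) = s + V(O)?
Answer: -322385750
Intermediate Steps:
x(u) = 0
V(S) = -2 + S² (V(S) = S² - 2 = -2 + S²)
D(t, s) = 142 + s (D(t, s) = s + (-2 + (-12)²) = s + (-2 + 144) = s + 142 = 142 + s)
(D(45, x(0)) + 24189)*(7744 - 20994) = ((142 + 0) + 24189)*(7744 - 20994) = (142 + 24189)*(-13250) = 24331*(-13250) = -322385750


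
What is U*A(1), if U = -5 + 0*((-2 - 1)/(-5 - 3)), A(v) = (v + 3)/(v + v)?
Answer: -10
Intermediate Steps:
A(v) = (3 + v)/(2*v) (A(v) = (3 + v)/((2*v)) = (3 + v)*(1/(2*v)) = (3 + v)/(2*v))
U = -5 (U = -5 + 0*(-3/(-8)) = -5 + 0*(-3*(-⅛)) = -5 + 0*(3/8) = -5 + 0 = -5)
U*A(1) = -5*(3 + 1)/(2*1) = -5*4/2 = -5*2 = -10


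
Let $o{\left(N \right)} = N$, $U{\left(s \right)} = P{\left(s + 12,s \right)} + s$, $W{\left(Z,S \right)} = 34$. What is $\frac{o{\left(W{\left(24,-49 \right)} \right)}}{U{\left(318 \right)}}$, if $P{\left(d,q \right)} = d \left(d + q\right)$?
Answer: $\frac{17}{107079} \approx 0.00015876$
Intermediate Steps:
$U{\left(s \right)} = s + \left(12 + s\right) \left(12 + 2 s\right)$ ($U{\left(s \right)} = \left(s + 12\right) \left(\left(s + 12\right) + s\right) + s = \left(12 + s\right) \left(\left(12 + s\right) + s\right) + s = \left(12 + s\right) \left(12 + 2 s\right) + s = s + \left(12 + s\right) \left(12 + 2 s\right)$)
$\frac{o{\left(W{\left(24,-49 \right)} \right)}}{U{\left(318 \right)}} = \frac{34}{318 + 2 \left(6 + 318\right) \left(12 + 318\right)} = \frac{34}{318 + 2 \cdot 324 \cdot 330} = \frac{34}{318 + 213840} = \frac{34}{214158} = 34 \cdot \frac{1}{214158} = \frac{17}{107079}$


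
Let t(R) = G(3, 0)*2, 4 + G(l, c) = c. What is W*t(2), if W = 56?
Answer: -448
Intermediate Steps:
G(l, c) = -4 + c
t(R) = -8 (t(R) = (-4 + 0)*2 = -4*2 = -8)
W*t(2) = 56*(-8) = -448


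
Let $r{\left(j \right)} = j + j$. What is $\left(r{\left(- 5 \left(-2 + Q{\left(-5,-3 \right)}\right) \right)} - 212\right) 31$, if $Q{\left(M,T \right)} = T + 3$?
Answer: $-5952$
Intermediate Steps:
$Q{\left(M,T \right)} = 3 + T$
$r{\left(j \right)} = 2 j$
$\left(r{\left(- 5 \left(-2 + Q{\left(-5,-3 \right)}\right) \right)} - 212\right) 31 = \left(2 \left(- 5 \left(-2 + \left(3 - 3\right)\right)\right) - 212\right) 31 = \left(2 \left(- 5 \left(-2 + 0\right)\right) - 212\right) 31 = \left(2 \left(\left(-5\right) \left(-2\right)\right) - 212\right) 31 = \left(2 \cdot 10 - 212\right) 31 = \left(20 - 212\right) 31 = \left(-192\right) 31 = -5952$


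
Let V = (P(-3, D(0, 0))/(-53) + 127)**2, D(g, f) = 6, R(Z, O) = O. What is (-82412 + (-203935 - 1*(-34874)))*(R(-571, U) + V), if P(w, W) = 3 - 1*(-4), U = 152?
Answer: -11477012459112/2809 ≈ -4.0858e+9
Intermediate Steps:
P(w, W) = 7 (P(w, W) = 3 + 4 = 7)
V = 45212176/2809 (V = (7/(-53) + 127)**2 = (7*(-1/53) + 127)**2 = (-7/53 + 127)**2 = (6724/53)**2 = 45212176/2809 ≈ 16095.)
(-82412 + (-203935 - 1*(-34874)))*(R(-571, U) + V) = (-82412 + (-203935 - 1*(-34874)))*(152 + 45212176/2809) = (-82412 + (-203935 + 34874))*(45639144/2809) = (-82412 - 169061)*(45639144/2809) = -251473*45639144/2809 = -11477012459112/2809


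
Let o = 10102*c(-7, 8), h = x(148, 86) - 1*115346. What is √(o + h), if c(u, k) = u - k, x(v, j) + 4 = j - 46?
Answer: 2*I*√66710 ≈ 516.57*I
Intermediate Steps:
x(v, j) = -50 + j (x(v, j) = -4 + (j - 46) = -4 + (-46 + j) = -50 + j)
h = -115310 (h = (-50 + 86) - 1*115346 = 36 - 115346 = -115310)
o = -151530 (o = 10102*(-7 - 1*8) = 10102*(-7 - 8) = 10102*(-15) = -151530)
√(o + h) = √(-151530 - 115310) = √(-266840) = 2*I*√66710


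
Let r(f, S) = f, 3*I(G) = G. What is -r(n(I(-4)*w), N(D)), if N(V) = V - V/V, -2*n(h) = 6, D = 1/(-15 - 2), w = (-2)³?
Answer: 3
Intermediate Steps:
I(G) = G/3
w = -8
D = -1/17 (D = 1/(-17) = -1/17 ≈ -0.058824)
n(h) = -3 (n(h) = -½*6 = -3)
N(V) = -1 + V (N(V) = V - 1*1 = V - 1 = -1 + V)
-r(n(I(-4)*w), N(D)) = -1*(-3) = 3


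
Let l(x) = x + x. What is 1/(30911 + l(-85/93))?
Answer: 93/2874553 ≈ 3.2353e-5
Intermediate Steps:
l(x) = 2*x
1/(30911 + l(-85/93)) = 1/(30911 + 2*(-85/93)) = 1/(30911 - 170/93) = 1/(2874553/93) = 93/2874553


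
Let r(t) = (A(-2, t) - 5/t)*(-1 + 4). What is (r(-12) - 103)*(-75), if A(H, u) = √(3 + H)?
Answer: 29625/4 ≈ 7406.3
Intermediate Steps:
r(t) = 3 - 15/t (r(t) = (√(3 - 2) - 5/t)*(-1 + 4) = (√1 - 5/t)*3 = (1 - 5/t)*3 = 3 - 15/t)
(r(-12) - 103)*(-75) = ((3 - 15/(-12)) - 103)*(-75) = ((3 - 15*(-1/12)) - 103)*(-75) = ((3 + 5/4) - 103)*(-75) = (17/4 - 103)*(-75) = -395/4*(-75) = 29625/4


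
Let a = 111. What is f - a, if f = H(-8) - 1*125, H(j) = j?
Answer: -244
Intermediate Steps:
f = -133 (f = -8 - 1*125 = -8 - 125 = -133)
f - a = -133 - 1*111 = -133 - 111 = -244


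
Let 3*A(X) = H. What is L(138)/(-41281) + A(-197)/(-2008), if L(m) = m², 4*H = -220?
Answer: -112450601/248676744 ≈ -0.45220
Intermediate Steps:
H = -55 (H = (¼)*(-220) = -55)
A(X) = -55/3 (A(X) = (⅓)*(-55) = -55/3)
L(138)/(-41281) + A(-197)/(-2008) = 138²/(-41281) - 55/3/(-2008) = 19044*(-1/41281) - 55/3*(-1/2008) = -19044/41281 + 55/6024 = -112450601/248676744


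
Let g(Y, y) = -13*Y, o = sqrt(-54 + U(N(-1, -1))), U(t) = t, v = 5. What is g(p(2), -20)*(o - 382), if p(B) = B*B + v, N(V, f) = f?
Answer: 44694 - 117*I*sqrt(55) ≈ 44694.0 - 867.7*I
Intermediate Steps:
p(B) = 5 + B**2 (p(B) = B*B + 5 = B**2 + 5 = 5 + B**2)
o = I*sqrt(55) (o = sqrt(-54 - 1) = sqrt(-55) = I*sqrt(55) ≈ 7.4162*I)
g(p(2), -20)*(o - 382) = (-13*(5 + 2**2))*(I*sqrt(55) - 382) = (-13*(5 + 4))*(-382 + I*sqrt(55)) = (-13*9)*(-382 + I*sqrt(55)) = -117*(-382 + I*sqrt(55)) = 44694 - 117*I*sqrt(55)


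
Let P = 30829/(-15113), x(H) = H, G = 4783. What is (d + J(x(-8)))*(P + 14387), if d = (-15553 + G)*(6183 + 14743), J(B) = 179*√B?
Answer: -48996072461444040/15113 + 77829164916*I*√2/15113 ≈ -3.242e+12 + 7.2829e+6*I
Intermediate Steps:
P = -30829/15113 (P = 30829*(-1/15113) = -30829/15113 ≈ -2.0399)
d = -225373020 (d = (-15553 + 4783)*(6183 + 14743) = -10770*20926 = -225373020)
(d + J(x(-8)))*(P + 14387) = (-225373020 + 179*√(-8))*(-30829/15113 + 14387) = (-225373020 + 179*(2*I*√2))*(217399902/15113) = (-225373020 + 358*I*√2)*(217399902/15113) = -48996072461444040/15113 + 77829164916*I*√2/15113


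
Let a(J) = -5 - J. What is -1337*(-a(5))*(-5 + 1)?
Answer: 53480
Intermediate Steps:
-1337*(-a(5))*(-5 + 1) = -1337*(-(-5 - 1*5))*(-5 + 1) = -1337*(-(-5 - 5))*(-4) = -1337*(-1*(-10))*(-4) = -13370*(-4) = -1337*(-40) = 53480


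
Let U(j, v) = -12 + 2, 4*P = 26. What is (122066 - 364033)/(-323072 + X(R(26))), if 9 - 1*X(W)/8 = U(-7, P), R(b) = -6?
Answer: 241967/322920 ≈ 0.74931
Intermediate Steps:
P = 13/2 (P = (¼)*26 = 13/2 ≈ 6.5000)
U(j, v) = -10
X(W) = 152 (X(W) = 72 - 8*(-10) = 72 + 80 = 152)
(122066 - 364033)/(-323072 + X(R(26))) = (122066 - 364033)/(-323072 + 152) = -241967/(-322920) = -241967*(-1/322920) = 241967/322920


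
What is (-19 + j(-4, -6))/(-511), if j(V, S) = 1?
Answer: 18/511 ≈ 0.035225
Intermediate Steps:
(-19 + j(-4, -6))/(-511) = (-19 + 1)/(-511) = -18*(-1/511) = 18/511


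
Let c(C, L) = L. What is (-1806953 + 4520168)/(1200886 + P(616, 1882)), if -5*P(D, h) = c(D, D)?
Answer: 13566075/6003814 ≈ 2.2596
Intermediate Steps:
P(D, h) = -D/5
(-1806953 + 4520168)/(1200886 + P(616, 1882)) = (-1806953 + 4520168)/(1200886 - ⅕*616) = 2713215/(1200886 - 616/5) = 2713215/(6003814/5) = 2713215*(5/6003814) = 13566075/6003814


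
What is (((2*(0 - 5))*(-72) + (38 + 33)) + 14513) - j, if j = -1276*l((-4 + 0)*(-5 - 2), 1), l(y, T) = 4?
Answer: 20408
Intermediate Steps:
j = -5104 (j = -1276*4 = -5104)
(((2*(0 - 5))*(-72) + (38 + 33)) + 14513) - j = (((2*(0 - 5))*(-72) + (38 + 33)) + 14513) - 1*(-5104) = (((2*(-5))*(-72) + 71) + 14513) + 5104 = ((-10*(-72) + 71) + 14513) + 5104 = ((720 + 71) + 14513) + 5104 = (791 + 14513) + 5104 = 15304 + 5104 = 20408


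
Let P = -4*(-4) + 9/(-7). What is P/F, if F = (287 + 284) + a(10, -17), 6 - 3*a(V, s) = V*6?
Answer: 103/3871 ≈ 0.026608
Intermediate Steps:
a(V, s) = 2 - 2*V (a(V, s) = 2 - V*6/3 = 2 - 2*V)
F = 553 (F = (287 + 284) + (2 - 2*10) = 571 + (2 - 20) = 571 - 18 = 553)
P = 103/7 (P = 16 + 9*(-1/7) = 16 - 9/7 = 103/7 ≈ 14.714)
P/F = (103/7)/553 = (103/7)*(1/553) = 103/3871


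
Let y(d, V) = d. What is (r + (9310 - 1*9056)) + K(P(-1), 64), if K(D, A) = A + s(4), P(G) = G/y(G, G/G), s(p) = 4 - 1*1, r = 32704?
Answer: 33025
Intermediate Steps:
s(p) = 3 (s(p) = 4 - 1 = 3)
P(G) = 1 (P(G) = G/G = 1)
K(D, A) = 3 + A (K(D, A) = A + 3 = 3 + A)
(r + (9310 - 1*9056)) + K(P(-1), 64) = (32704 + (9310 - 1*9056)) + (3 + 64) = (32704 + (9310 - 9056)) + 67 = (32704 + 254) + 67 = 32958 + 67 = 33025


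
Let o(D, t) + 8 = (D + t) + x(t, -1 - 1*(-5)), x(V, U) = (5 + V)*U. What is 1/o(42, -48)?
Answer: -1/186 ≈ -0.0053763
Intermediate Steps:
x(V, U) = U*(5 + V)
o(D, t) = 12 + D + 5*t (o(D, t) = -8 + ((D + t) + (-1 - 1*(-5))*(5 + t)) = -8 + ((D + t) + (-1 + 5)*(5 + t)) = -8 + ((D + t) + 4*(5 + t)) = -8 + ((D + t) + (20 + 4*t)) = -8 + (20 + D + 5*t) = 12 + D + 5*t)
1/o(42, -48) = 1/(12 + 42 + 5*(-48)) = 1/(12 + 42 - 240) = 1/(-186) = -1/186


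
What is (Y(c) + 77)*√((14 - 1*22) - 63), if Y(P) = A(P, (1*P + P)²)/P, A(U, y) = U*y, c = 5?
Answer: 177*I*√71 ≈ 1491.4*I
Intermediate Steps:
Y(P) = 4*P² (Y(P) = (P*(1*P + P)²)/P = (P*(P + P)²)/P = (P*(2*P)²)/P = (P*(4*P²))/P = (4*P³)/P = 4*P²)
(Y(c) + 77)*√((14 - 1*22) - 63) = (4*5² + 77)*√((14 - 1*22) - 63) = (4*25 + 77)*√((14 - 22) - 63) = (100 + 77)*√(-8 - 63) = 177*√(-71) = 177*(I*√71) = 177*I*√71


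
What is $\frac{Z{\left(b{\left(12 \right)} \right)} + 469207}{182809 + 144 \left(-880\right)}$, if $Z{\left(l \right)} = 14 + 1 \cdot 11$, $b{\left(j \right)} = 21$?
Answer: $\frac{469232}{56089} \approx 8.3658$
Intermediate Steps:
$Z{\left(l \right)} = 25$ ($Z{\left(l \right)} = 14 + 11 = 25$)
$\frac{Z{\left(b{\left(12 \right)} \right)} + 469207}{182809 + 144 \left(-880\right)} = \frac{25 + 469207}{182809 + 144 \left(-880\right)} = \frac{469232}{182809 - 126720} = \frac{469232}{56089}$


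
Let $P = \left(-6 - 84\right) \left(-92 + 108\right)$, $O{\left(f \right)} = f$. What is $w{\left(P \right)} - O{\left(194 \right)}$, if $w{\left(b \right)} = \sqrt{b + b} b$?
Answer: $-194 - 34560 i \sqrt{5} \approx -194.0 - 77279.0 i$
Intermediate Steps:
$P = -1440$ ($P = \left(-90\right) 16 = -1440$)
$w{\left(b \right)} = \sqrt{2} b^{\frac{3}{2}}$ ($w{\left(b \right)} = \sqrt{2 b} b = \sqrt{2} \sqrt{b} b = \sqrt{2} b^{\frac{3}{2}}$)
$w{\left(P \right)} - O{\left(194 \right)} = \sqrt{2} \left(-1440\right)^{\frac{3}{2}} - 194 = \sqrt{2} \left(- 17280 i \sqrt{10}\right) - 194 = - 34560 i \sqrt{5} - 194 = -194 - 34560 i \sqrt{5}$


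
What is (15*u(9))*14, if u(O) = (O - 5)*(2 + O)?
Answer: 9240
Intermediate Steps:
u(O) = (-5 + O)*(2 + O)
(15*u(9))*14 = (15*(-10 + 9² - 3*9))*14 = (15*(-10 + 81 - 27))*14 = (15*44)*14 = 660*14 = 9240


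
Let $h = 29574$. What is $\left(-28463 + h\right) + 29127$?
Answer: $30238$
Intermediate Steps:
$\left(-28463 + h\right) + 29127 = \left(-28463 + 29574\right) + 29127 = 1111 + 29127 = 30238$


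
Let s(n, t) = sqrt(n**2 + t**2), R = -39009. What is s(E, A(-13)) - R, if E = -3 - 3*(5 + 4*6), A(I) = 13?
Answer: 39009 + sqrt(8269) ≈ 39100.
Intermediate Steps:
E = -90 (E = -3 - 3*(5 + 24) = -3 - 3*29 = -3 - 87 = -90)
s(E, A(-13)) - R = sqrt((-90)**2 + 13**2) - 1*(-39009) = sqrt(8100 + 169) + 39009 = sqrt(8269) + 39009 = 39009 + sqrt(8269)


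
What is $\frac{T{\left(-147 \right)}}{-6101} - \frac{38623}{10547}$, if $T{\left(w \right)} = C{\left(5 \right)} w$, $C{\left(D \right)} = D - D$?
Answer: $- \frac{38623}{10547} \approx -3.662$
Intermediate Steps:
$C{\left(D \right)} = 0$
$T{\left(w \right)} = 0$ ($T{\left(w \right)} = 0 w = 0$)
$\frac{T{\left(-147 \right)}}{-6101} - \frac{38623}{10547} = \frac{0}{-6101} - \frac{38623}{10547} = 0 \left(- \frac{1}{6101}\right) - \frac{38623}{10547} = 0 - \frac{38623}{10547} = - \frac{38623}{10547}$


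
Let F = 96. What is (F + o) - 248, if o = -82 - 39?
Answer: -273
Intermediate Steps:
o = -121
(F + o) - 248 = (96 - 121) - 248 = -25 - 248 = -273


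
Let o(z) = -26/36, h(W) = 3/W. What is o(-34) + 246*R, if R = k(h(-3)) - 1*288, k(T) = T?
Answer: -1279705/18 ≈ -71095.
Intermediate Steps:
R = -289 (R = 3/(-3) - 1*288 = 3*(-⅓) - 288 = -1 - 288 = -289)
o(z) = -13/18 (o(z) = -26*1/36 = -13/18)
o(-34) + 246*R = -13/18 + 246*(-289) = -13/18 - 71094 = -1279705/18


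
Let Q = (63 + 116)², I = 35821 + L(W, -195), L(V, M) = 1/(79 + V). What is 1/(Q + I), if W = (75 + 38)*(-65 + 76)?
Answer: 1322/89713565 ≈ 1.4736e-5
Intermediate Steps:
W = 1243 (W = 113*11 = 1243)
I = 47355363/1322 (I = 35821 + 1/(79 + 1243) = 35821 + 1/1322 = 47355363/1322 ≈ 35821.)
Q = 32041 (Q = 179² = 32041)
1/(Q + I) = 1/(32041 + 47355363/1322) = 1/(89713565/1322) = 1322/89713565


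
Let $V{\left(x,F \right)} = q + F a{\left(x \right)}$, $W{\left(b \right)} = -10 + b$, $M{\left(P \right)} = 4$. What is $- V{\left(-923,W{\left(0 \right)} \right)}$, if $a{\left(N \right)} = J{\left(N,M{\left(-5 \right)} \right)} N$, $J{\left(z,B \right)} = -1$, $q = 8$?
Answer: $9222$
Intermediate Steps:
$a{\left(N \right)} = - N$
$V{\left(x,F \right)} = 8 - F x$ ($V{\left(x,F \right)} = 8 + F \left(- x\right) = 8 - F x$)
$- V{\left(-923,W{\left(0 \right)} \right)} = - (8 - \left(-10 + 0\right) \left(-923\right)) = - (8 - \left(-10\right) \left(-923\right)) = - (8 - 9230) = \left(-1\right) \left(-9222\right) = 9222$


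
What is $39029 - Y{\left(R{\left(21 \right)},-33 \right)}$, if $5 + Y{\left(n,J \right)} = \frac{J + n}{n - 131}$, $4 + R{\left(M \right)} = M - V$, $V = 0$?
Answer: $\frac{2224930}{57} \approx 39034.0$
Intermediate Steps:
$R{\left(M \right)} = -4 + M$ ($R{\left(M \right)} = -4 + \left(M - 0\right) = -4 + \left(M + 0\right) = -4 + M$)
$Y{\left(n,J \right)} = -5 + \frac{J + n}{-131 + n}$ ($Y{\left(n,J \right)} = -5 + \frac{J + n}{n - 131} = -5 + \frac{J + n}{-131 + n}$)
$39029 - Y{\left(R{\left(21 \right)},-33 \right)} = 39029 - \frac{655 - 33 - 4 \left(-4 + 21\right)}{-131 + \left(-4 + 21\right)} = 39029 - \frac{655 - 33 - 68}{-131 + 17} = 39029 - \frac{655 - 33 - 68}{-114} = 39029 - \left(- \frac{1}{114}\right) 554 = 39029 - - \frac{277}{57} = 39029 + \frac{277}{57} = \frac{2224930}{57}$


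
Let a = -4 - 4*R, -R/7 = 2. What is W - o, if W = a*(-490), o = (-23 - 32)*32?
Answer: -23720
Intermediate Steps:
R = -14 (R = -7*2 = -14)
a = 52 (a = -4 - 4*(-14) = -4 + 56 = 52)
o = -1760 (o = -55*32 = -1760)
W = -25480 (W = 52*(-490) = -25480)
W - o = -25480 - 1*(-1760) = -25480 + 1760 = -23720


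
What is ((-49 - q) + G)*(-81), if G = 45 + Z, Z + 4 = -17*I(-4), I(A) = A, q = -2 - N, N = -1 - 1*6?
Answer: -4455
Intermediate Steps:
N = -7 (N = -1 - 6 = -7)
q = 5 (q = -2 - 1*(-7) = -2 + 7 = 5)
Z = 64 (Z = -4 - 17*(-4) = -4 + 68 = 64)
G = 109 (G = 45 + 64 = 109)
((-49 - q) + G)*(-81) = ((-49 - 1*5) + 109)*(-81) = ((-49 - 5) + 109)*(-81) = (-54 + 109)*(-81) = 55*(-81) = -4455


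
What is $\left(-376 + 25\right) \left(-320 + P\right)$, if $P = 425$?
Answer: $-36855$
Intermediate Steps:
$\left(-376 + 25\right) \left(-320 + P\right) = \left(-376 + 25\right) \left(-320 + 425\right) = \left(-351\right) 105 = -36855$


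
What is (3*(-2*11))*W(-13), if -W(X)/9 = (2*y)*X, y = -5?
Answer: 77220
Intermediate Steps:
W(X) = 90*X (W(X) = -9*2*(-5)*X = -(-90)*X = 90*X)
(3*(-2*11))*W(-13) = (3*(-2*11))*(90*(-13)) = (3*(-22))*(-1170) = -66*(-1170) = 77220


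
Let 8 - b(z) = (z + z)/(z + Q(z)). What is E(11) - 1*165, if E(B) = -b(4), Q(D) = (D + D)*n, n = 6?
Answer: -2247/13 ≈ -172.85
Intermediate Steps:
Q(D) = 12*D (Q(D) = (D + D)*6 = (2*D)*6 = 12*D)
b(z) = 102/13 (b(z) = 8 - (z + z)/(z + 12*z) = 8 - 2*z/(13*z) = 8 - 2*z*1/(13*z) = 8 - 1*2/13 = 8 - 2/13 = 102/13)
E(B) = -102/13 (E(B) = -1*102/13 = -102/13)
E(11) - 1*165 = -102/13 - 1*165 = -102/13 - 165 = -2247/13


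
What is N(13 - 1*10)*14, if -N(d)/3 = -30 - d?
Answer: 1386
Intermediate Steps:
N(d) = 90 + 3*d (N(d) = -3*(-30 - d) = 90 + 3*d)
N(13 - 1*10)*14 = (90 + 3*(13 - 1*10))*14 = (90 + 3*(13 - 10))*14 = (90 + 3*3)*14 = (90 + 9)*14 = 99*14 = 1386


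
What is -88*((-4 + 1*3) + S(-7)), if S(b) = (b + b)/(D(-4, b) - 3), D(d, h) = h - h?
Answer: -968/3 ≈ -322.67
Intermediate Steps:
D(d, h) = 0
S(b) = -2*b/3 (S(b) = (b + b)/(0 - 3) = (2*b)/(-3) = (2*b)*(-1/3) = -2*b/3)
-88*((-4 + 1*3) + S(-7)) = -88*((-4 + 1*3) - 2/3*(-7)) = -88*((-4 + 3) + 14/3) = -88*(-1 + 14/3) = -88*11/3 = -968/3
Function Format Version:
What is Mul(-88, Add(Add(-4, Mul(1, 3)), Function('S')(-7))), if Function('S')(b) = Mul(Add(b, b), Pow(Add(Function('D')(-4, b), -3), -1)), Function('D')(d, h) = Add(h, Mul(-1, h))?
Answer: Rational(-968, 3) ≈ -322.67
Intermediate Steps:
Function('D')(d, h) = 0
Function('S')(b) = Mul(Rational(-2, 3), b) (Function('S')(b) = Mul(Add(b, b), Pow(Add(0, -3), -1)) = Mul(Mul(2, b), Pow(-3, -1)) = Mul(Mul(2, b), Rational(-1, 3)) = Mul(Rational(-2, 3), b))
Mul(-88, Add(Add(-4, Mul(1, 3)), Function('S')(-7))) = Mul(-88, Add(Add(-4, Mul(1, 3)), Mul(Rational(-2, 3), -7))) = Mul(-88, Add(Add(-4, 3), Rational(14, 3))) = Mul(-88, Add(-1, Rational(14, 3))) = Mul(-88, Rational(11, 3)) = Rational(-968, 3)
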